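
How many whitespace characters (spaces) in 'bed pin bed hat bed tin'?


\s matches whitespace characters (spaces, tabs, etc.).
Text: 'bed pin bed hat bed tin'
This text has 6 words separated by spaces.
Number of spaces = number of words - 1 = 6 - 1 = 5

5


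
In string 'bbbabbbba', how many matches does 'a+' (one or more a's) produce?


Pattern 'a+' matches one or more consecutive a's.
String: 'bbbabbbba'
Scanning for runs of a:
  Match 1: 'a' (length 1)
  Match 2: 'a' (length 1)
Total matches: 2

2


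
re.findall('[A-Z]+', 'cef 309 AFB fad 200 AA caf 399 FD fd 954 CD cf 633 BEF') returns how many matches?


Pattern '[A-Z]+' finds one or more uppercase letters.
Text: 'cef 309 AFB fad 200 AA caf 399 FD fd 954 CD cf 633 BEF'
Scanning for matches:
  Match 1: 'AFB'
  Match 2: 'AA'
  Match 3: 'FD'
  Match 4: 'CD'
  Match 5: 'BEF'
Total matches: 5

5


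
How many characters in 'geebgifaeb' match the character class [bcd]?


Character class [bcd] matches any of: {b, c, d}
Scanning string 'geebgifaeb' character by character:
  pos 0: 'g' -> no
  pos 1: 'e' -> no
  pos 2: 'e' -> no
  pos 3: 'b' -> MATCH
  pos 4: 'g' -> no
  pos 5: 'i' -> no
  pos 6: 'f' -> no
  pos 7: 'a' -> no
  pos 8: 'e' -> no
  pos 9: 'b' -> MATCH
Total matches: 2

2


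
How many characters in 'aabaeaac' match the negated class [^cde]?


Negated class [^cde] matches any char NOT in {c, d, e}
Scanning 'aabaeaac':
  pos 0: 'a' -> MATCH
  pos 1: 'a' -> MATCH
  pos 2: 'b' -> MATCH
  pos 3: 'a' -> MATCH
  pos 4: 'e' -> no (excluded)
  pos 5: 'a' -> MATCH
  pos 6: 'a' -> MATCH
  pos 7: 'c' -> no (excluded)
Total matches: 6

6


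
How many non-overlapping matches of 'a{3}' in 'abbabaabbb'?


Pattern 'a{3}' matches exactly 3 consecutive a's (greedy, non-overlapping).
String: 'abbabaabbb'
Scanning for runs of a's:
  Run at pos 0: 'a' (length 1) -> 0 match(es)
  Run at pos 3: 'a' (length 1) -> 0 match(es)
  Run at pos 5: 'aa' (length 2) -> 0 match(es)
Matches found: []
Total: 0

0


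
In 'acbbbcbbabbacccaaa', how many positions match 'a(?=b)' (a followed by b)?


Lookahead 'a(?=b)' matches 'a' only when followed by 'b'.
String: 'acbbbcbbabbacccaaa'
Checking each position where char is 'a':
  pos 0: 'a' -> no (next='c')
  pos 8: 'a' -> MATCH (next='b')
  pos 11: 'a' -> no (next='c')
  pos 15: 'a' -> no (next='a')
  pos 16: 'a' -> no (next='a')
Matching positions: [8]
Count: 1

1


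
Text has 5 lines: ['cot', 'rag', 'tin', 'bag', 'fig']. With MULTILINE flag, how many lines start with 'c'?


With MULTILINE flag, ^ matches the start of each line.
Lines: ['cot', 'rag', 'tin', 'bag', 'fig']
Checking which lines start with 'c':
  Line 1: 'cot' -> MATCH
  Line 2: 'rag' -> no
  Line 3: 'tin' -> no
  Line 4: 'bag' -> no
  Line 5: 'fig' -> no
Matching lines: ['cot']
Count: 1

1


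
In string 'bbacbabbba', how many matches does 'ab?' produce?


Pattern 'ab?' matches 'a' optionally followed by 'b'.
String: 'bbacbabbba'
Scanning left to right for 'a' then checking next char:
  Match 1: 'a' (a not followed by b)
  Match 2: 'ab' (a followed by b)
  Match 3: 'a' (a not followed by b)
Total matches: 3

3


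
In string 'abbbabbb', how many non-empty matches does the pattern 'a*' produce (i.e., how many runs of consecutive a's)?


Pattern 'a*' matches zero or more a's. We want non-empty runs of consecutive a's.
String: 'abbbabbb'
Walking through the string to find runs of a's:
  Run 1: positions 0-0 -> 'a'
  Run 2: positions 4-4 -> 'a'
Non-empty runs found: ['a', 'a']
Count: 2

2


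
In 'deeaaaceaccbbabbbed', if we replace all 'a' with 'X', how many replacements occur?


re.sub('a', 'X', text) replaces every occurrence of 'a' with 'X'.
Text: 'deeaaaceaccbbabbbed'
Scanning for 'a':
  pos 3: 'a' -> replacement #1
  pos 4: 'a' -> replacement #2
  pos 5: 'a' -> replacement #3
  pos 8: 'a' -> replacement #4
  pos 13: 'a' -> replacement #5
Total replacements: 5

5


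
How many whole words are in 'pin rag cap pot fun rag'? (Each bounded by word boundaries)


Word boundaries (\b) mark the start/end of each word.
Text: 'pin rag cap pot fun rag'
Splitting by whitespace:
  Word 1: 'pin'
  Word 2: 'rag'
  Word 3: 'cap'
  Word 4: 'pot'
  Word 5: 'fun'
  Word 6: 'rag'
Total whole words: 6

6


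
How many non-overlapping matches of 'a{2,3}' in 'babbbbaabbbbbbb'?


Pattern 'a{2,3}' matches between 2 and 3 consecutive a's (greedy).
String: 'babbbbaabbbbbbb'
Finding runs of a's and applying greedy matching:
  Run at pos 1: 'a' (length 1)
  Run at pos 6: 'aa' (length 2)
Matches: ['aa']
Count: 1

1


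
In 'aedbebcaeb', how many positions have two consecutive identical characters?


Looking for consecutive identical characters in 'aedbebcaeb':
  pos 0-1: 'a' vs 'e' -> different
  pos 1-2: 'e' vs 'd' -> different
  pos 2-3: 'd' vs 'b' -> different
  pos 3-4: 'b' vs 'e' -> different
  pos 4-5: 'e' vs 'b' -> different
  pos 5-6: 'b' vs 'c' -> different
  pos 6-7: 'c' vs 'a' -> different
  pos 7-8: 'a' vs 'e' -> different
  pos 8-9: 'e' vs 'b' -> different
Consecutive identical pairs: []
Count: 0

0


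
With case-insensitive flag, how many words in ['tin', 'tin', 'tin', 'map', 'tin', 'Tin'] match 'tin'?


Case-insensitive matching: compare each word's lowercase form to 'tin'.
  'tin' -> lower='tin' -> MATCH
  'tin' -> lower='tin' -> MATCH
  'tin' -> lower='tin' -> MATCH
  'map' -> lower='map' -> no
  'tin' -> lower='tin' -> MATCH
  'Tin' -> lower='tin' -> MATCH
Matches: ['tin', 'tin', 'tin', 'tin', 'Tin']
Count: 5

5


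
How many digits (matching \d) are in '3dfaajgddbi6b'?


\d matches any digit 0-9.
Scanning '3dfaajgddbi6b':
  pos 0: '3' -> DIGIT
  pos 11: '6' -> DIGIT
Digits found: ['3', '6']
Total: 2

2


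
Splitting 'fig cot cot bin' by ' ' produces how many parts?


Splitting by ' ' breaks the string at each occurrence of the separator.
Text: 'fig cot cot bin'
Parts after split:
  Part 1: 'fig'
  Part 2: 'cot'
  Part 3: 'cot'
  Part 4: 'bin'
Total parts: 4

4


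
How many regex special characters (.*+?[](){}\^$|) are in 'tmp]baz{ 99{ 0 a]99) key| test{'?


Regex special characters are: . * + ? [ ] ( ) { } \ ^ $ |
Scanning 'tmp]baz{ 99{ 0 a]99) key| test{':
  pos 3: ']' -> SPECIAL
  pos 7: '{' -> SPECIAL
  pos 11: '{' -> SPECIAL
  pos 16: ']' -> SPECIAL
  pos 19: ')' -> SPECIAL
  pos 24: '|' -> SPECIAL
  pos 30: '{' -> SPECIAL
Special chars found: [']', '{', '{', ']', ')', '|', '{']
Total: 7

7


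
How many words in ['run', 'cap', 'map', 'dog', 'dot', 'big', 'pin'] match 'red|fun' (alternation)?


Alternation 'red|fun' matches either 'red' or 'fun'.
Checking each word:
  'run' -> no
  'cap' -> no
  'map' -> no
  'dog' -> no
  'dot' -> no
  'big' -> no
  'pin' -> no
Matches: []
Count: 0

0


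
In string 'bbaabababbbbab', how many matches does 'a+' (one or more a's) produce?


Pattern 'a+' matches one or more consecutive a's.
String: 'bbaabababbbbab'
Scanning for runs of a:
  Match 1: 'aa' (length 2)
  Match 2: 'a' (length 1)
  Match 3: 'a' (length 1)
  Match 4: 'a' (length 1)
Total matches: 4

4


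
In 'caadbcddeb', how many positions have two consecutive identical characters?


Looking for consecutive identical characters in 'caadbcddeb':
  pos 0-1: 'c' vs 'a' -> different
  pos 1-2: 'a' vs 'a' -> MATCH ('aa')
  pos 2-3: 'a' vs 'd' -> different
  pos 3-4: 'd' vs 'b' -> different
  pos 4-5: 'b' vs 'c' -> different
  pos 5-6: 'c' vs 'd' -> different
  pos 6-7: 'd' vs 'd' -> MATCH ('dd')
  pos 7-8: 'd' vs 'e' -> different
  pos 8-9: 'e' vs 'b' -> different
Consecutive identical pairs: ['aa', 'dd']
Count: 2

2


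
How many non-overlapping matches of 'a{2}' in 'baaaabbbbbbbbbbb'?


Pattern 'a{2}' matches exactly 2 consecutive a's (greedy, non-overlapping).
String: 'baaaabbbbbbbbbbb'
Scanning for runs of a's:
  Run at pos 1: 'aaaa' (length 4) -> 2 match(es)
Matches found: ['aa', 'aa']
Total: 2

2


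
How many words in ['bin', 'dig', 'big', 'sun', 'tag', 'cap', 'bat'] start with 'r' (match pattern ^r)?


Pattern ^r anchors to start of word. Check which words begin with 'r':
  'bin' -> no
  'dig' -> no
  'big' -> no
  'sun' -> no
  'tag' -> no
  'cap' -> no
  'bat' -> no
Matching words: []
Count: 0

0


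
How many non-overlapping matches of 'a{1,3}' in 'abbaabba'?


Pattern 'a{1,3}' matches between 1 and 3 consecutive a's (greedy).
String: 'abbaabba'
Finding runs of a's and applying greedy matching:
  Run at pos 0: 'a' (length 1)
  Run at pos 3: 'aa' (length 2)
  Run at pos 7: 'a' (length 1)
Matches: ['a', 'aa', 'a']
Count: 3

3


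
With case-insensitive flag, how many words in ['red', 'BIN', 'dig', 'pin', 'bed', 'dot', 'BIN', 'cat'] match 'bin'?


Case-insensitive matching: compare each word's lowercase form to 'bin'.
  'red' -> lower='red' -> no
  'BIN' -> lower='bin' -> MATCH
  'dig' -> lower='dig' -> no
  'pin' -> lower='pin' -> no
  'bed' -> lower='bed' -> no
  'dot' -> lower='dot' -> no
  'BIN' -> lower='bin' -> MATCH
  'cat' -> lower='cat' -> no
Matches: ['BIN', 'BIN']
Count: 2

2


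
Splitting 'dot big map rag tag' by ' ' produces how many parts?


Splitting by ' ' breaks the string at each occurrence of the separator.
Text: 'dot big map rag tag'
Parts after split:
  Part 1: 'dot'
  Part 2: 'big'
  Part 3: 'map'
  Part 4: 'rag'
  Part 5: 'tag'
Total parts: 5

5


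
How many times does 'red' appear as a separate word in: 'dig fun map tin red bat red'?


Scanning each word for exact match 'red':
  Word 1: 'dig' -> no
  Word 2: 'fun' -> no
  Word 3: 'map' -> no
  Word 4: 'tin' -> no
  Word 5: 'red' -> MATCH
  Word 6: 'bat' -> no
  Word 7: 'red' -> MATCH
Total matches: 2

2


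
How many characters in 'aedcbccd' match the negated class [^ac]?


Negated class [^ac] matches any char NOT in {a, c}
Scanning 'aedcbccd':
  pos 0: 'a' -> no (excluded)
  pos 1: 'e' -> MATCH
  pos 2: 'd' -> MATCH
  pos 3: 'c' -> no (excluded)
  pos 4: 'b' -> MATCH
  pos 5: 'c' -> no (excluded)
  pos 6: 'c' -> no (excluded)
  pos 7: 'd' -> MATCH
Total matches: 4

4


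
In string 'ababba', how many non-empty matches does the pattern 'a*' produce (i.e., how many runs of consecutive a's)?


Pattern 'a*' matches zero or more a's. We want non-empty runs of consecutive a's.
String: 'ababba'
Walking through the string to find runs of a's:
  Run 1: positions 0-0 -> 'a'
  Run 2: positions 2-2 -> 'a'
  Run 3: positions 5-5 -> 'a'
Non-empty runs found: ['a', 'a', 'a']
Count: 3

3


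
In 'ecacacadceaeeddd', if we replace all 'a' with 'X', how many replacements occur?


re.sub('a', 'X', text) replaces every occurrence of 'a' with 'X'.
Text: 'ecacacadceaeeddd'
Scanning for 'a':
  pos 2: 'a' -> replacement #1
  pos 4: 'a' -> replacement #2
  pos 6: 'a' -> replacement #3
  pos 10: 'a' -> replacement #4
Total replacements: 4

4


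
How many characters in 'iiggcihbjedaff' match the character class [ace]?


Character class [ace] matches any of: {a, c, e}
Scanning string 'iiggcihbjedaff' character by character:
  pos 0: 'i' -> no
  pos 1: 'i' -> no
  pos 2: 'g' -> no
  pos 3: 'g' -> no
  pos 4: 'c' -> MATCH
  pos 5: 'i' -> no
  pos 6: 'h' -> no
  pos 7: 'b' -> no
  pos 8: 'j' -> no
  pos 9: 'e' -> MATCH
  pos 10: 'd' -> no
  pos 11: 'a' -> MATCH
  pos 12: 'f' -> no
  pos 13: 'f' -> no
Total matches: 3

3


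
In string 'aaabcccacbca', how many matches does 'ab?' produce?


Pattern 'ab?' matches 'a' optionally followed by 'b'.
String: 'aaabcccacbca'
Scanning left to right for 'a' then checking next char:
  Match 1: 'a' (a not followed by b)
  Match 2: 'a' (a not followed by b)
  Match 3: 'ab' (a followed by b)
  Match 4: 'a' (a not followed by b)
  Match 5: 'a' (a not followed by b)
Total matches: 5

5


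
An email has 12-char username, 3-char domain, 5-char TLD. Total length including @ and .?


An email address has format: username@domain.tld
Username length: 12
'@' character: 1
Domain length: 3
'.' character: 1
TLD length: 5
Total = 12 + 1 + 3 + 1 + 5 = 22

22


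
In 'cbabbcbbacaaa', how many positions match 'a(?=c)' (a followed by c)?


Lookahead 'a(?=c)' matches 'a' only when followed by 'c'.
String: 'cbabbcbbacaaa'
Checking each position where char is 'a':
  pos 2: 'a' -> no (next='b')
  pos 8: 'a' -> MATCH (next='c')
  pos 10: 'a' -> no (next='a')
  pos 11: 'a' -> no (next='a')
Matching positions: [8]
Count: 1

1


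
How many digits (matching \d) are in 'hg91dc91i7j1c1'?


\d matches any digit 0-9.
Scanning 'hg91dc91i7j1c1':
  pos 2: '9' -> DIGIT
  pos 3: '1' -> DIGIT
  pos 6: '9' -> DIGIT
  pos 7: '1' -> DIGIT
  pos 9: '7' -> DIGIT
  pos 11: '1' -> DIGIT
  pos 13: '1' -> DIGIT
Digits found: ['9', '1', '9', '1', '7', '1', '1']
Total: 7

7


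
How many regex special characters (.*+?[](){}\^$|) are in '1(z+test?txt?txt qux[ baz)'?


Regex special characters are: . * + ? [ ] ( ) { } \ ^ $ |
Scanning '1(z+test?txt?txt qux[ baz)':
  pos 1: '(' -> SPECIAL
  pos 3: '+' -> SPECIAL
  pos 8: '?' -> SPECIAL
  pos 12: '?' -> SPECIAL
  pos 20: '[' -> SPECIAL
  pos 25: ')' -> SPECIAL
Special chars found: ['(', '+', '?', '?', '[', ')']
Total: 6

6


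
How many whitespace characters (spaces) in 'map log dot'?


\s matches whitespace characters (spaces, tabs, etc.).
Text: 'map log dot'
This text has 3 words separated by spaces.
Number of spaces = number of words - 1 = 3 - 1 = 2

2


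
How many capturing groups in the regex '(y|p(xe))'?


To count capturing groups, count each '(' that starts a group.
Pattern: '(y|p(xe))'
Walking through the pattern:
  Position 0: '(' -> group #1
  Position 4: '(' -> group #2
Total capturing groups: 2

2


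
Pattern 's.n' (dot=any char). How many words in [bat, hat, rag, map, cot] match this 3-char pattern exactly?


Pattern 's.n' means: starts with 's', any single char, ends with 'n'.
Checking each word (must be exactly 3 chars):
  'bat' (len=3): no
  'hat' (len=3): no
  'rag' (len=3): no
  'map' (len=3): no
  'cot' (len=3): no
Matching words: []
Total: 0

0


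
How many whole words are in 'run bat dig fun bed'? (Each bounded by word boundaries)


Word boundaries (\b) mark the start/end of each word.
Text: 'run bat dig fun bed'
Splitting by whitespace:
  Word 1: 'run'
  Word 2: 'bat'
  Word 3: 'dig'
  Word 4: 'fun'
  Word 5: 'bed'
Total whole words: 5

5


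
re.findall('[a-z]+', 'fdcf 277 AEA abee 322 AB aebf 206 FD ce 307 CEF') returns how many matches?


Pattern '[a-z]+' finds one or more lowercase letters.
Text: 'fdcf 277 AEA abee 322 AB aebf 206 FD ce 307 CEF'
Scanning for matches:
  Match 1: 'fdcf'
  Match 2: 'abee'
  Match 3: 'aebf'
  Match 4: 'ce'
Total matches: 4

4


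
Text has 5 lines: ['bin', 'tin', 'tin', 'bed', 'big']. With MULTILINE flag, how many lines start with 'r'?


With MULTILINE flag, ^ matches the start of each line.
Lines: ['bin', 'tin', 'tin', 'bed', 'big']
Checking which lines start with 'r':
  Line 1: 'bin' -> no
  Line 2: 'tin' -> no
  Line 3: 'tin' -> no
  Line 4: 'bed' -> no
  Line 5: 'big' -> no
Matching lines: []
Count: 0

0


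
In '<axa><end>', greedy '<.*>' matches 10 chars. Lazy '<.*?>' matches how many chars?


Greedy '<.*>' tries to match as MUCH as possible.
Lazy '<.*?>' tries to match as LITTLE as possible.

String: '<axa><end>'
Greedy '<.*>' starts at first '<' and extends to the LAST '>': '<axa><end>' (10 chars)
Lazy '<.*?>' starts at first '<' and stops at the FIRST '>': '<axa>' (5 chars)

5


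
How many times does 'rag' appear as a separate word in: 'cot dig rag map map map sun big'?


Scanning each word for exact match 'rag':
  Word 1: 'cot' -> no
  Word 2: 'dig' -> no
  Word 3: 'rag' -> MATCH
  Word 4: 'map' -> no
  Word 5: 'map' -> no
  Word 6: 'map' -> no
  Word 7: 'sun' -> no
  Word 8: 'big' -> no
Total matches: 1

1


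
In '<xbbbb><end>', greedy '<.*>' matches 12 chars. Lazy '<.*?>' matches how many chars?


Greedy '<.*>' tries to match as MUCH as possible.
Lazy '<.*?>' tries to match as LITTLE as possible.

String: '<xbbbb><end>'
Greedy '<.*>' starts at first '<' and extends to the LAST '>': '<xbbbb><end>' (12 chars)
Lazy '<.*?>' starts at first '<' and stops at the FIRST '>': '<xbbbb>' (7 chars)

7


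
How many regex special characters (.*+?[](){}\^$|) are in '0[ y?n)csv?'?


Regex special characters are: . * + ? [ ] ( ) { } \ ^ $ |
Scanning '0[ y?n)csv?':
  pos 1: '[' -> SPECIAL
  pos 4: '?' -> SPECIAL
  pos 6: ')' -> SPECIAL
  pos 10: '?' -> SPECIAL
Special chars found: ['[', '?', ')', '?']
Total: 4

4


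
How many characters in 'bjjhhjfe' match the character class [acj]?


Character class [acj] matches any of: {a, c, j}
Scanning string 'bjjhhjfe' character by character:
  pos 0: 'b' -> no
  pos 1: 'j' -> MATCH
  pos 2: 'j' -> MATCH
  pos 3: 'h' -> no
  pos 4: 'h' -> no
  pos 5: 'j' -> MATCH
  pos 6: 'f' -> no
  pos 7: 'e' -> no
Total matches: 3

3


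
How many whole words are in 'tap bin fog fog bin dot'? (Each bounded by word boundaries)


Word boundaries (\b) mark the start/end of each word.
Text: 'tap bin fog fog bin dot'
Splitting by whitespace:
  Word 1: 'tap'
  Word 2: 'bin'
  Word 3: 'fog'
  Word 4: 'fog'
  Word 5: 'bin'
  Word 6: 'dot'
Total whole words: 6

6


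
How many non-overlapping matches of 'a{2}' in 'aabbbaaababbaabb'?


Pattern 'a{2}' matches exactly 2 consecutive a's (greedy, non-overlapping).
String: 'aabbbaaababbaabb'
Scanning for runs of a's:
  Run at pos 0: 'aa' (length 2) -> 1 match(es)
  Run at pos 5: 'aaa' (length 3) -> 1 match(es)
  Run at pos 9: 'a' (length 1) -> 0 match(es)
  Run at pos 12: 'aa' (length 2) -> 1 match(es)
Matches found: ['aa', 'aa', 'aa']
Total: 3

3


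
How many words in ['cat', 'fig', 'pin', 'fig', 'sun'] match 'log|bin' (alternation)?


Alternation 'log|bin' matches either 'log' or 'bin'.
Checking each word:
  'cat' -> no
  'fig' -> no
  'pin' -> no
  'fig' -> no
  'sun' -> no
Matches: []
Count: 0

0


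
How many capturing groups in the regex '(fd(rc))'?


To count capturing groups, count each '(' that starts a group.
Pattern: '(fd(rc))'
Walking through the pattern:
  Position 0: '(' -> group #1
  Position 3: '(' -> group #2
Total capturing groups: 2

2


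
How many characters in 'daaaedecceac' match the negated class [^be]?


Negated class [^be] matches any char NOT in {b, e}
Scanning 'daaaedecceac':
  pos 0: 'd' -> MATCH
  pos 1: 'a' -> MATCH
  pos 2: 'a' -> MATCH
  pos 3: 'a' -> MATCH
  pos 4: 'e' -> no (excluded)
  pos 5: 'd' -> MATCH
  pos 6: 'e' -> no (excluded)
  pos 7: 'c' -> MATCH
  pos 8: 'c' -> MATCH
  pos 9: 'e' -> no (excluded)
  pos 10: 'a' -> MATCH
  pos 11: 'c' -> MATCH
Total matches: 9

9


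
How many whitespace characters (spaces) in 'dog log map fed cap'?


\s matches whitespace characters (spaces, tabs, etc.).
Text: 'dog log map fed cap'
This text has 5 words separated by spaces.
Number of spaces = number of words - 1 = 5 - 1 = 4

4


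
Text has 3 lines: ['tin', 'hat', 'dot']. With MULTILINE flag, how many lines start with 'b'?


With MULTILINE flag, ^ matches the start of each line.
Lines: ['tin', 'hat', 'dot']
Checking which lines start with 'b':
  Line 1: 'tin' -> no
  Line 2: 'hat' -> no
  Line 3: 'dot' -> no
Matching lines: []
Count: 0

0


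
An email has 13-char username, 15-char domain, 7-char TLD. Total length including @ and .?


An email address has format: username@domain.tld
Username length: 13
'@' character: 1
Domain length: 15
'.' character: 1
TLD length: 7
Total = 13 + 1 + 15 + 1 + 7 = 37

37


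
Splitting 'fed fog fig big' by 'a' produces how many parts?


Splitting by 'a' breaks the string at each occurrence of the separator.
Text: 'fed fog fig big'
Parts after split:
  Part 1: 'fed fog fig big'
Total parts: 1

1


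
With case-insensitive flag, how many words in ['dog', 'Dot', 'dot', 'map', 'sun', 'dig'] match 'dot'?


Case-insensitive matching: compare each word's lowercase form to 'dot'.
  'dog' -> lower='dog' -> no
  'Dot' -> lower='dot' -> MATCH
  'dot' -> lower='dot' -> MATCH
  'map' -> lower='map' -> no
  'sun' -> lower='sun' -> no
  'dig' -> lower='dig' -> no
Matches: ['Dot', 'dot']
Count: 2

2


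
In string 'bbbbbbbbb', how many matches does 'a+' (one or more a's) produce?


Pattern 'a+' matches one or more consecutive a's.
String: 'bbbbbbbbb'
Scanning for runs of a:
Total matches: 0

0


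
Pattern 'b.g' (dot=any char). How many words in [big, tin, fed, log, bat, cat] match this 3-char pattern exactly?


Pattern 'b.g' means: starts with 'b', any single char, ends with 'g'.
Checking each word (must be exactly 3 chars):
  'big' (len=3): MATCH
  'tin' (len=3): no
  'fed' (len=3): no
  'log' (len=3): no
  'bat' (len=3): no
  'cat' (len=3): no
Matching words: ['big']
Total: 1

1


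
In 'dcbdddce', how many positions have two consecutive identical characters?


Looking for consecutive identical characters in 'dcbdddce':
  pos 0-1: 'd' vs 'c' -> different
  pos 1-2: 'c' vs 'b' -> different
  pos 2-3: 'b' vs 'd' -> different
  pos 3-4: 'd' vs 'd' -> MATCH ('dd')
  pos 4-5: 'd' vs 'd' -> MATCH ('dd')
  pos 5-6: 'd' vs 'c' -> different
  pos 6-7: 'c' vs 'e' -> different
Consecutive identical pairs: ['dd', 'dd']
Count: 2

2


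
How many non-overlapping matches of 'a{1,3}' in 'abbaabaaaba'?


Pattern 'a{1,3}' matches between 1 and 3 consecutive a's (greedy).
String: 'abbaabaaaba'
Finding runs of a's and applying greedy matching:
  Run at pos 0: 'a' (length 1)
  Run at pos 3: 'aa' (length 2)
  Run at pos 6: 'aaa' (length 3)
  Run at pos 10: 'a' (length 1)
Matches: ['a', 'aa', 'aaa', 'a']
Count: 4

4


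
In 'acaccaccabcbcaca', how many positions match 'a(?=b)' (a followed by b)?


Lookahead 'a(?=b)' matches 'a' only when followed by 'b'.
String: 'acaccaccabcbcaca'
Checking each position where char is 'a':
  pos 0: 'a' -> no (next='c')
  pos 2: 'a' -> no (next='c')
  pos 5: 'a' -> no (next='c')
  pos 8: 'a' -> MATCH (next='b')
  pos 13: 'a' -> no (next='c')
Matching positions: [8]
Count: 1

1


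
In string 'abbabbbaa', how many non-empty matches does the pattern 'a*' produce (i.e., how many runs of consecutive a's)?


Pattern 'a*' matches zero or more a's. We want non-empty runs of consecutive a's.
String: 'abbabbbaa'
Walking through the string to find runs of a's:
  Run 1: positions 0-0 -> 'a'
  Run 2: positions 3-3 -> 'a'
  Run 3: positions 7-8 -> 'aa'
Non-empty runs found: ['a', 'a', 'aa']
Count: 3

3


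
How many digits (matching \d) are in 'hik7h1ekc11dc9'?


\d matches any digit 0-9.
Scanning 'hik7h1ekc11dc9':
  pos 3: '7' -> DIGIT
  pos 5: '1' -> DIGIT
  pos 9: '1' -> DIGIT
  pos 10: '1' -> DIGIT
  pos 13: '9' -> DIGIT
Digits found: ['7', '1', '1', '1', '9']
Total: 5

5


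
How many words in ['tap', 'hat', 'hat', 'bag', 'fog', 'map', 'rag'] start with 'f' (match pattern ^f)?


Pattern ^f anchors to start of word. Check which words begin with 'f':
  'tap' -> no
  'hat' -> no
  'hat' -> no
  'bag' -> no
  'fog' -> MATCH (starts with 'f')
  'map' -> no
  'rag' -> no
Matching words: ['fog']
Count: 1

1


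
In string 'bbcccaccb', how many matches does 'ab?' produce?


Pattern 'ab?' matches 'a' optionally followed by 'b'.
String: 'bbcccaccb'
Scanning left to right for 'a' then checking next char:
  Match 1: 'a' (a not followed by b)
Total matches: 1

1


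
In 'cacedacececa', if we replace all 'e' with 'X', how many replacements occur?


re.sub('e', 'X', text) replaces every occurrence of 'e' with 'X'.
Text: 'cacedacececa'
Scanning for 'e':
  pos 3: 'e' -> replacement #1
  pos 7: 'e' -> replacement #2
  pos 9: 'e' -> replacement #3
Total replacements: 3

3


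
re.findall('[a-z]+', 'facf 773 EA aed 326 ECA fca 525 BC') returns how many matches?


Pattern '[a-z]+' finds one or more lowercase letters.
Text: 'facf 773 EA aed 326 ECA fca 525 BC'
Scanning for matches:
  Match 1: 'facf'
  Match 2: 'aed'
  Match 3: 'fca'
Total matches: 3

3


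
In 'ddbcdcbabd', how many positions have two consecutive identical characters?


Looking for consecutive identical characters in 'ddbcdcbabd':
  pos 0-1: 'd' vs 'd' -> MATCH ('dd')
  pos 1-2: 'd' vs 'b' -> different
  pos 2-3: 'b' vs 'c' -> different
  pos 3-4: 'c' vs 'd' -> different
  pos 4-5: 'd' vs 'c' -> different
  pos 5-6: 'c' vs 'b' -> different
  pos 6-7: 'b' vs 'a' -> different
  pos 7-8: 'a' vs 'b' -> different
  pos 8-9: 'b' vs 'd' -> different
Consecutive identical pairs: ['dd']
Count: 1

1


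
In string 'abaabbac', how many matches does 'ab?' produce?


Pattern 'ab?' matches 'a' optionally followed by 'b'.
String: 'abaabbac'
Scanning left to right for 'a' then checking next char:
  Match 1: 'ab' (a followed by b)
  Match 2: 'a' (a not followed by b)
  Match 3: 'ab' (a followed by b)
  Match 4: 'a' (a not followed by b)
Total matches: 4

4


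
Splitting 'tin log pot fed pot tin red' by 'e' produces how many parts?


Splitting by 'e' breaks the string at each occurrence of the separator.
Text: 'tin log pot fed pot tin red'
Parts after split:
  Part 1: 'tin log pot f'
  Part 2: 'd pot tin r'
  Part 3: 'd'
Total parts: 3

3


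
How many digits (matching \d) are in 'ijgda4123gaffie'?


\d matches any digit 0-9.
Scanning 'ijgda4123gaffie':
  pos 5: '4' -> DIGIT
  pos 6: '1' -> DIGIT
  pos 7: '2' -> DIGIT
  pos 8: '3' -> DIGIT
Digits found: ['4', '1', '2', '3']
Total: 4

4


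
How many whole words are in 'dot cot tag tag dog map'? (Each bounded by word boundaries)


Word boundaries (\b) mark the start/end of each word.
Text: 'dot cot tag tag dog map'
Splitting by whitespace:
  Word 1: 'dot'
  Word 2: 'cot'
  Word 3: 'tag'
  Word 4: 'tag'
  Word 5: 'dog'
  Word 6: 'map'
Total whole words: 6

6


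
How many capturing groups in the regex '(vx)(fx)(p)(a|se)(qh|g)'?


To count capturing groups, count each '(' that starts a group.
Pattern: '(vx)(fx)(p)(a|se)(qh|g)'
Walking through the pattern:
  Position 0: '(' -> group #1
  Position 4: '(' -> group #2
  Position 8: '(' -> group #3
  Position 11: '(' -> group #4
  Position 17: '(' -> group #5
Total capturing groups: 5

5


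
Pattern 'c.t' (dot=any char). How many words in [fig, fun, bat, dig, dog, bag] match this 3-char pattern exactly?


Pattern 'c.t' means: starts with 'c', any single char, ends with 't'.
Checking each word (must be exactly 3 chars):
  'fig' (len=3): no
  'fun' (len=3): no
  'bat' (len=3): no
  'dig' (len=3): no
  'dog' (len=3): no
  'bag' (len=3): no
Matching words: []
Total: 0

0


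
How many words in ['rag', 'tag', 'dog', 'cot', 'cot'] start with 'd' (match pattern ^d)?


Pattern ^d anchors to start of word. Check which words begin with 'd':
  'rag' -> no
  'tag' -> no
  'dog' -> MATCH (starts with 'd')
  'cot' -> no
  'cot' -> no
Matching words: ['dog']
Count: 1

1


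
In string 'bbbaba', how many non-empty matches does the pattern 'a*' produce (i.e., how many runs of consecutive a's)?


Pattern 'a*' matches zero or more a's. We want non-empty runs of consecutive a's.
String: 'bbbaba'
Walking through the string to find runs of a's:
  Run 1: positions 3-3 -> 'a'
  Run 2: positions 5-5 -> 'a'
Non-empty runs found: ['a', 'a']
Count: 2

2


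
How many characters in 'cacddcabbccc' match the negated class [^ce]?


Negated class [^ce] matches any char NOT in {c, e}
Scanning 'cacddcabbccc':
  pos 0: 'c' -> no (excluded)
  pos 1: 'a' -> MATCH
  pos 2: 'c' -> no (excluded)
  pos 3: 'd' -> MATCH
  pos 4: 'd' -> MATCH
  pos 5: 'c' -> no (excluded)
  pos 6: 'a' -> MATCH
  pos 7: 'b' -> MATCH
  pos 8: 'b' -> MATCH
  pos 9: 'c' -> no (excluded)
  pos 10: 'c' -> no (excluded)
  pos 11: 'c' -> no (excluded)
Total matches: 6

6


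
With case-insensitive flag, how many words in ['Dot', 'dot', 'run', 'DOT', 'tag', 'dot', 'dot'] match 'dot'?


Case-insensitive matching: compare each word's lowercase form to 'dot'.
  'Dot' -> lower='dot' -> MATCH
  'dot' -> lower='dot' -> MATCH
  'run' -> lower='run' -> no
  'DOT' -> lower='dot' -> MATCH
  'tag' -> lower='tag' -> no
  'dot' -> lower='dot' -> MATCH
  'dot' -> lower='dot' -> MATCH
Matches: ['Dot', 'dot', 'DOT', 'dot', 'dot']
Count: 5

5


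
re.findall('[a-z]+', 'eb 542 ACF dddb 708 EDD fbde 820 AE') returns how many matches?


Pattern '[a-z]+' finds one or more lowercase letters.
Text: 'eb 542 ACF dddb 708 EDD fbde 820 AE'
Scanning for matches:
  Match 1: 'eb'
  Match 2: 'dddb'
  Match 3: 'fbde'
Total matches: 3

3


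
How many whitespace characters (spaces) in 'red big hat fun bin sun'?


\s matches whitespace characters (spaces, tabs, etc.).
Text: 'red big hat fun bin sun'
This text has 6 words separated by spaces.
Number of spaces = number of words - 1 = 6 - 1 = 5

5


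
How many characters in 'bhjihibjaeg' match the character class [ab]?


Character class [ab] matches any of: {a, b}
Scanning string 'bhjihibjaeg' character by character:
  pos 0: 'b' -> MATCH
  pos 1: 'h' -> no
  pos 2: 'j' -> no
  pos 3: 'i' -> no
  pos 4: 'h' -> no
  pos 5: 'i' -> no
  pos 6: 'b' -> MATCH
  pos 7: 'j' -> no
  pos 8: 'a' -> MATCH
  pos 9: 'e' -> no
  pos 10: 'g' -> no
Total matches: 3

3


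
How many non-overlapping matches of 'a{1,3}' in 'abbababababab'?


Pattern 'a{1,3}' matches between 1 and 3 consecutive a's (greedy).
String: 'abbababababab'
Finding runs of a's and applying greedy matching:
  Run at pos 0: 'a' (length 1)
  Run at pos 3: 'a' (length 1)
  Run at pos 5: 'a' (length 1)
  Run at pos 7: 'a' (length 1)
  Run at pos 9: 'a' (length 1)
  Run at pos 11: 'a' (length 1)
Matches: ['a', 'a', 'a', 'a', 'a', 'a']
Count: 6

6


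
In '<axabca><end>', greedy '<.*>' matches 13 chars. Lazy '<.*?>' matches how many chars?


Greedy '<.*>' tries to match as MUCH as possible.
Lazy '<.*?>' tries to match as LITTLE as possible.

String: '<axabca><end>'
Greedy '<.*>' starts at first '<' and extends to the LAST '>': '<axabca><end>' (13 chars)
Lazy '<.*?>' starts at first '<' and stops at the FIRST '>': '<axabca>' (8 chars)

8


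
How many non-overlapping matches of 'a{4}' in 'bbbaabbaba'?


Pattern 'a{4}' matches exactly 4 consecutive a's (greedy, non-overlapping).
String: 'bbbaabbaba'
Scanning for runs of a's:
  Run at pos 3: 'aa' (length 2) -> 0 match(es)
  Run at pos 7: 'a' (length 1) -> 0 match(es)
  Run at pos 9: 'a' (length 1) -> 0 match(es)
Matches found: []
Total: 0

0


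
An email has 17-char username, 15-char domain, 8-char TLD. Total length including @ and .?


An email address has format: username@domain.tld
Username length: 17
'@' character: 1
Domain length: 15
'.' character: 1
TLD length: 8
Total = 17 + 1 + 15 + 1 + 8 = 42

42


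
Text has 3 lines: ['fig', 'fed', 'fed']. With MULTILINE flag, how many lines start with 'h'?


With MULTILINE flag, ^ matches the start of each line.
Lines: ['fig', 'fed', 'fed']
Checking which lines start with 'h':
  Line 1: 'fig' -> no
  Line 2: 'fed' -> no
  Line 3: 'fed' -> no
Matching lines: []
Count: 0

0


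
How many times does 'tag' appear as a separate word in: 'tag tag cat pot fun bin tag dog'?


Scanning each word for exact match 'tag':
  Word 1: 'tag' -> MATCH
  Word 2: 'tag' -> MATCH
  Word 3: 'cat' -> no
  Word 4: 'pot' -> no
  Word 5: 'fun' -> no
  Word 6: 'bin' -> no
  Word 7: 'tag' -> MATCH
  Word 8: 'dog' -> no
Total matches: 3

3


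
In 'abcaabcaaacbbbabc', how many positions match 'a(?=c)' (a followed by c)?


Lookahead 'a(?=c)' matches 'a' only when followed by 'c'.
String: 'abcaabcaaacbbbabc'
Checking each position where char is 'a':
  pos 0: 'a' -> no (next='b')
  pos 3: 'a' -> no (next='a')
  pos 4: 'a' -> no (next='b')
  pos 7: 'a' -> no (next='a')
  pos 8: 'a' -> no (next='a')
  pos 9: 'a' -> MATCH (next='c')
  pos 14: 'a' -> no (next='b')
Matching positions: [9]
Count: 1

1


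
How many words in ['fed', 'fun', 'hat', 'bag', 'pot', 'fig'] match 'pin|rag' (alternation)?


Alternation 'pin|rag' matches either 'pin' or 'rag'.
Checking each word:
  'fed' -> no
  'fun' -> no
  'hat' -> no
  'bag' -> no
  'pot' -> no
  'fig' -> no
Matches: []
Count: 0

0


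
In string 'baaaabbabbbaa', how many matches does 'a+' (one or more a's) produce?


Pattern 'a+' matches one or more consecutive a's.
String: 'baaaabbabbbaa'
Scanning for runs of a:
  Match 1: 'aaaa' (length 4)
  Match 2: 'a' (length 1)
  Match 3: 'aa' (length 2)
Total matches: 3

3


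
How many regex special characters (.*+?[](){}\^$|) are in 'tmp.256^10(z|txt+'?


Regex special characters are: . * + ? [ ] ( ) { } \ ^ $ |
Scanning 'tmp.256^10(z|txt+':
  pos 3: '.' -> SPECIAL
  pos 7: '^' -> SPECIAL
  pos 10: '(' -> SPECIAL
  pos 12: '|' -> SPECIAL
  pos 16: '+' -> SPECIAL
Special chars found: ['.', '^', '(', '|', '+']
Total: 5

5


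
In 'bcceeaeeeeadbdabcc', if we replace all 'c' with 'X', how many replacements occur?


re.sub('c', 'X', text) replaces every occurrence of 'c' with 'X'.
Text: 'bcceeaeeeeadbdabcc'
Scanning for 'c':
  pos 1: 'c' -> replacement #1
  pos 2: 'c' -> replacement #2
  pos 16: 'c' -> replacement #3
  pos 17: 'c' -> replacement #4
Total replacements: 4

4


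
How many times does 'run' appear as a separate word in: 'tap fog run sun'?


Scanning each word for exact match 'run':
  Word 1: 'tap' -> no
  Word 2: 'fog' -> no
  Word 3: 'run' -> MATCH
  Word 4: 'sun' -> no
Total matches: 1

1


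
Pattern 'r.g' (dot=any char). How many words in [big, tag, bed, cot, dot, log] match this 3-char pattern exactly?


Pattern 'r.g' means: starts with 'r', any single char, ends with 'g'.
Checking each word (must be exactly 3 chars):
  'big' (len=3): no
  'tag' (len=3): no
  'bed' (len=3): no
  'cot' (len=3): no
  'dot' (len=3): no
  'log' (len=3): no
Matching words: []
Total: 0

0


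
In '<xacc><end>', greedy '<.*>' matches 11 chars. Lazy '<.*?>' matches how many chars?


Greedy '<.*>' tries to match as MUCH as possible.
Lazy '<.*?>' tries to match as LITTLE as possible.

String: '<xacc><end>'
Greedy '<.*>' starts at first '<' and extends to the LAST '>': '<xacc><end>' (11 chars)
Lazy '<.*?>' starts at first '<' and stops at the FIRST '>': '<xacc>' (6 chars)

6


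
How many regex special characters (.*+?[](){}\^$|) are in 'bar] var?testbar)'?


Regex special characters are: . * + ? [ ] ( ) { } \ ^ $ |
Scanning 'bar] var?testbar)':
  pos 3: ']' -> SPECIAL
  pos 8: '?' -> SPECIAL
  pos 16: ')' -> SPECIAL
Special chars found: [']', '?', ')']
Total: 3

3


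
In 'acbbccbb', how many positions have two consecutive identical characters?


Looking for consecutive identical characters in 'acbbccbb':
  pos 0-1: 'a' vs 'c' -> different
  pos 1-2: 'c' vs 'b' -> different
  pos 2-3: 'b' vs 'b' -> MATCH ('bb')
  pos 3-4: 'b' vs 'c' -> different
  pos 4-5: 'c' vs 'c' -> MATCH ('cc')
  pos 5-6: 'c' vs 'b' -> different
  pos 6-7: 'b' vs 'b' -> MATCH ('bb')
Consecutive identical pairs: ['bb', 'cc', 'bb']
Count: 3

3


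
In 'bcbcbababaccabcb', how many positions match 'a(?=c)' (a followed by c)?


Lookahead 'a(?=c)' matches 'a' only when followed by 'c'.
String: 'bcbcbababaccabcb'
Checking each position where char is 'a':
  pos 5: 'a' -> no (next='b')
  pos 7: 'a' -> no (next='b')
  pos 9: 'a' -> MATCH (next='c')
  pos 12: 'a' -> no (next='b')
Matching positions: [9]
Count: 1

1


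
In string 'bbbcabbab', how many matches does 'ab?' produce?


Pattern 'ab?' matches 'a' optionally followed by 'b'.
String: 'bbbcabbab'
Scanning left to right for 'a' then checking next char:
  Match 1: 'ab' (a followed by b)
  Match 2: 'ab' (a followed by b)
Total matches: 2

2


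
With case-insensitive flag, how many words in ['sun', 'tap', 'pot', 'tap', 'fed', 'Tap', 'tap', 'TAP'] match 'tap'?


Case-insensitive matching: compare each word's lowercase form to 'tap'.
  'sun' -> lower='sun' -> no
  'tap' -> lower='tap' -> MATCH
  'pot' -> lower='pot' -> no
  'tap' -> lower='tap' -> MATCH
  'fed' -> lower='fed' -> no
  'Tap' -> lower='tap' -> MATCH
  'tap' -> lower='tap' -> MATCH
  'TAP' -> lower='tap' -> MATCH
Matches: ['tap', 'tap', 'Tap', 'tap', 'TAP']
Count: 5

5


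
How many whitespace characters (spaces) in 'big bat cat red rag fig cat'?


\s matches whitespace characters (spaces, tabs, etc.).
Text: 'big bat cat red rag fig cat'
This text has 7 words separated by spaces.
Number of spaces = number of words - 1 = 7 - 1 = 6

6


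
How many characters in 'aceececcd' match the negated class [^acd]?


Negated class [^acd] matches any char NOT in {a, c, d}
Scanning 'aceececcd':
  pos 0: 'a' -> no (excluded)
  pos 1: 'c' -> no (excluded)
  pos 2: 'e' -> MATCH
  pos 3: 'e' -> MATCH
  pos 4: 'c' -> no (excluded)
  pos 5: 'e' -> MATCH
  pos 6: 'c' -> no (excluded)
  pos 7: 'c' -> no (excluded)
  pos 8: 'd' -> no (excluded)
Total matches: 3

3


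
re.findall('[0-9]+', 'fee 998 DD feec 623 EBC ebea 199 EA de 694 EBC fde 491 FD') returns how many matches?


Pattern '[0-9]+' finds one or more digits.
Text: 'fee 998 DD feec 623 EBC ebea 199 EA de 694 EBC fde 491 FD'
Scanning for matches:
  Match 1: '998'
  Match 2: '623'
  Match 3: '199'
  Match 4: '694'
  Match 5: '491'
Total matches: 5

5


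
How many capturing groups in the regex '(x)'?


To count capturing groups, count each '(' that starts a group.
Pattern: '(x)'
Walking through the pattern:
  Position 0: '(' -> group #1
Total capturing groups: 1

1


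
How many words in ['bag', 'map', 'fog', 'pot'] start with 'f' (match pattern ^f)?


Pattern ^f anchors to start of word. Check which words begin with 'f':
  'bag' -> no
  'map' -> no
  'fog' -> MATCH (starts with 'f')
  'pot' -> no
Matching words: ['fog']
Count: 1

1


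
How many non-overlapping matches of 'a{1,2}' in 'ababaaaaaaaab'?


Pattern 'a{1,2}' matches between 1 and 2 consecutive a's (greedy).
String: 'ababaaaaaaaab'
Finding runs of a's and applying greedy matching:
  Run at pos 0: 'a' (length 1)
  Run at pos 2: 'a' (length 1)
  Run at pos 4: 'aaaaaaaa' (length 8)
Matches: ['a', 'a', 'aa', 'aa', 'aa', 'aa']
Count: 6

6


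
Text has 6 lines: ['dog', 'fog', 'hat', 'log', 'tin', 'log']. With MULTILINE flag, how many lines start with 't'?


With MULTILINE flag, ^ matches the start of each line.
Lines: ['dog', 'fog', 'hat', 'log', 'tin', 'log']
Checking which lines start with 't':
  Line 1: 'dog' -> no
  Line 2: 'fog' -> no
  Line 3: 'hat' -> no
  Line 4: 'log' -> no
  Line 5: 'tin' -> MATCH
  Line 6: 'log' -> no
Matching lines: ['tin']
Count: 1

1


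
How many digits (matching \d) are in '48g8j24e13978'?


\d matches any digit 0-9.
Scanning '48g8j24e13978':
  pos 0: '4' -> DIGIT
  pos 1: '8' -> DIGIT
  pos 3: '8' -> DIGIT
  pos 5: '2' -> DIGIT
  pos 6: '4' -> DIGIT
  pos 8: '1' -> DIGIT
  pos 9: '3' -> DIGIT
  pos 10: '9' -> DIGIT
  pos 11: '7' -> DIGIT
  pos 12: '8' -> DIGIT
Digits found: ['4', '8', '8', '2', '4', '1', '3', '9', '7', '8']
Total: 10

10


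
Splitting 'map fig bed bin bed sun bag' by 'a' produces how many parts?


Splitting by 'a' breaks the string at each occurrence of the separator.
Text: 'map fig bed bin bed sun bag'
Parts after split:
  Part 1: 'm'
  Part 2: 'p fig bed bin bed sun b'
  Part 3: 'g'
Total parts: 3

3


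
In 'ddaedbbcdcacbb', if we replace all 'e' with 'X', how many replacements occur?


re.sub('e', 'X', text) replaces every occurrence of 'e' with 'X'.
Text: 'ddaedbbcdcacbb'
Scanning for 'e':
  pos 3: 'e' -> replacement #1
Total replacements: 1

1


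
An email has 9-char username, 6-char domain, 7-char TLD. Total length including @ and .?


An email address has format: username@domain.tld
Username length: 9
'@' character: 1
Domain length: 6
'.' character: 1
TLD length: 7
Total = 9 + 1 + 6 + 1 + 7 = 24

24


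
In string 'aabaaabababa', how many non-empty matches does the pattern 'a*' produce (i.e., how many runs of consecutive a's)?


Pattern 'a*' matches zero or more a's. We want non-empty runs of consecutive a's.
String: 'aabaaabababa'
Walking through the string to find runs of a's:
  Run 1: positions 0-1 -> 'aa'
  Run 2: positions 3-5 -> 'aaa'
  Run 3: positions 7-7 -> 'a'
  Run 4: positions 9-9 -> 'a'
  Run 5: positions 11-11 -> 'a'
Non-empty runs found: ['aa', 'aaa', 'a', 'a', 'a']
Count: 5

5


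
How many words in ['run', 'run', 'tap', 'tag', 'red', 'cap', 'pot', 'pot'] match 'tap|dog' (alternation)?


Alternation 'tap|dog' matches either 'tap' or 'dog'.
Checking each word:
  'run' -> no
  'run' -> no
  'tap' -> MATCH
  'tag' -> no
  'red' -> no
  'cap' -> no
  'pot' -> no
  'pot' -> no
Matches: ['tap']
Count: 1

1
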